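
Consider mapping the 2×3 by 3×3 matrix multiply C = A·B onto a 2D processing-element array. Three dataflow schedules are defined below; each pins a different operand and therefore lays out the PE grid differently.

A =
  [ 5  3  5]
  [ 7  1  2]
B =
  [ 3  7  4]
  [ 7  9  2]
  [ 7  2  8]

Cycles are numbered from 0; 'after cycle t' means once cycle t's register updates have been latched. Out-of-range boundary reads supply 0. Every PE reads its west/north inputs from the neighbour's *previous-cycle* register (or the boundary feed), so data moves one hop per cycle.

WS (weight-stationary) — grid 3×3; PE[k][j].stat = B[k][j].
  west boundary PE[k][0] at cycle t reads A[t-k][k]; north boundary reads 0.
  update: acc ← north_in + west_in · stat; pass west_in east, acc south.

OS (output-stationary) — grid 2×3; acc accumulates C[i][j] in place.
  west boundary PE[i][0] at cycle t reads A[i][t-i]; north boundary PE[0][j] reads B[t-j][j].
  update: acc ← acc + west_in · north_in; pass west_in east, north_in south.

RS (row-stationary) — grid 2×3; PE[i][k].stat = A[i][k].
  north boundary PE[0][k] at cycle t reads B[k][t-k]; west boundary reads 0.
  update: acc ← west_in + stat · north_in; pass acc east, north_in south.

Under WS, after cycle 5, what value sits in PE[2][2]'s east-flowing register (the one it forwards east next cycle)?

register = 2

Tracing WS — 3×3 array, target PE[2][2]:
  t=0 PE[1][2]: acc=0 h=0 v=0
  t=0 PE[2][1]: acc=0 h=0 v=0
  t=0 PE[2][2]: acc=0 h=0 v=0
  t=1 PE[1][2]: acc=0 h=0 v=0
  t=1 PE[2][1]: acc=0 h=0 v=0
  t=1 PE[2][2]: acc=0 h=0 v=0
  t=2 PE[1][2]: acc=0 h=0 v=0
  t=2 PE[2][1]: acc=0 h=0 v=0
  t=2 PE[2][2]: acc=0 h=0 v=0
  t=3 PE[1][2]: acc=26 h=3 v=26
  t=3 PE[2][1]: acc=72 h=5 v=72
  t=3 PE[2][2]: acc=0 h=0 v=0
  t=4 PE[1][2]: acc=30 h=1 v=30
  t=4 PE[2][1]: acc=62 h=2 v=62
  t=4 PE[2][2]: acc=66 h=5 v=66
  t=5 PE[1][2]: acc=0 h=0 v=0
  t=5 PE[2][1]: acc=0 h=0 v=0
  t=5 PE[2][2]: acc=46 h=2 v=46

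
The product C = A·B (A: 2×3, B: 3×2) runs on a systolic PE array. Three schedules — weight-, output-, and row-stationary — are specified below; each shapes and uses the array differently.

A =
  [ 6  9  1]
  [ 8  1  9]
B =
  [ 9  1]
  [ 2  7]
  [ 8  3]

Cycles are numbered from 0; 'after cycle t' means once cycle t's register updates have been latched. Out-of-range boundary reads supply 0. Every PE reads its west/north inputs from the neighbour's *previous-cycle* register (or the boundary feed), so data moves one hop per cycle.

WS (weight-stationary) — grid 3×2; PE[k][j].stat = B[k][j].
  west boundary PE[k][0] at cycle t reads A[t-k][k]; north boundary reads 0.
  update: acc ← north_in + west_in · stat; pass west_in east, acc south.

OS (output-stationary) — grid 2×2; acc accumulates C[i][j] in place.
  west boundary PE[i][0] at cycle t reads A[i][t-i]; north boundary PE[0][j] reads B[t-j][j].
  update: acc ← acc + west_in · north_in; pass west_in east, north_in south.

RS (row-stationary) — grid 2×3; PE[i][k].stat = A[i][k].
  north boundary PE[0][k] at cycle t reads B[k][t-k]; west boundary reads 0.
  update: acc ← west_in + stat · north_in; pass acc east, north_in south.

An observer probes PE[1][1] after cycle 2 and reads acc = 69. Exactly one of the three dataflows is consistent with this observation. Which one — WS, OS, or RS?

Under WS (3×2), PE[1][1]:
  @0  [1,1]  acc 0  |  →0  ↓0
  @1  [1,1]  acc 0  |  →0  ↓0
  @2  [1,1]  acc 69  |  →9  ↓69
Under OS (2×2), PE[1][1]:
  @0  [1,1]  acc 0  |  →0  ↓0
  @1  [1,1]  acc 0  |  →0  ↓0
  @2  [1,1]  acc 8  |  →8  ↓1
Under RS (2×3), PE[1][1]:
  @0  [1,1]  acc 0  |  →0  ↓0
  @1  [1,1]  acc 0  |  →0  ↓0
  @2  [1,1]  acc 74  |  →74  ↓2

dataflow = WS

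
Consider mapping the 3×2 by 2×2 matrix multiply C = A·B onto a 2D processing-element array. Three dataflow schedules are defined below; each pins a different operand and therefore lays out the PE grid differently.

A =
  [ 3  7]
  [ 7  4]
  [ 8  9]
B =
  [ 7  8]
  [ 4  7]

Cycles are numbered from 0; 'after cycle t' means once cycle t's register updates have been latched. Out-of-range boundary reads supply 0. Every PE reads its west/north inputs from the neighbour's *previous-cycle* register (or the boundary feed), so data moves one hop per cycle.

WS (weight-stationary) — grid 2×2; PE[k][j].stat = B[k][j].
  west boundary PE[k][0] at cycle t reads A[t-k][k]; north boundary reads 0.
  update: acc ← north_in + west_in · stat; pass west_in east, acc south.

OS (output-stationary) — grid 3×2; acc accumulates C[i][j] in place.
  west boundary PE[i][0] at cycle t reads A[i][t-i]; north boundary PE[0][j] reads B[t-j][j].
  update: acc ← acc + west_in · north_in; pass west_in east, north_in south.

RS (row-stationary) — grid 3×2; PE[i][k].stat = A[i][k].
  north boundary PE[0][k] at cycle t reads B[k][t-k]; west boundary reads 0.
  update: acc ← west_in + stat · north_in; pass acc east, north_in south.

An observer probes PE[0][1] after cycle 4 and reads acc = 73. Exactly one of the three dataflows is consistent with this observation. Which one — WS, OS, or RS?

dataflow = OS

Under WS (2×2), PE[0][1]:
  0: (0,1).acc=0  regs=<0,0>
  1: (0,1).acc=24  regs=<3,24>
  2: (0,1).acc=56  regs=<7,56>
  3: (0,1).acc=64  regs=<8,64>
  4: (0,1).acc=0  regs=<0,0>
Under OS (3×2), PE[0][1]:
  0: (0,1).acc=0  regs=<0,0>
  1: (0,1).acc=24  regs=<3,8>
  2: (0,1).acc=73  regs=<7,7>
  3: (0,1).acc=73  regs=<0,0>
  4: (0,1).acc=73  regs=<0,0>
Under RS (3×2), PE[0][1]:
  0: (0,1).acc=0  regs=<0,0>
  1: (0,1).acc=49  regs=<49,4>
  2: (0,1).acc=73  regs=<73,7>
  3: (0,1).acc=0  regs=<0,0>
  4: (0,1).acc=0  regs=<0,0>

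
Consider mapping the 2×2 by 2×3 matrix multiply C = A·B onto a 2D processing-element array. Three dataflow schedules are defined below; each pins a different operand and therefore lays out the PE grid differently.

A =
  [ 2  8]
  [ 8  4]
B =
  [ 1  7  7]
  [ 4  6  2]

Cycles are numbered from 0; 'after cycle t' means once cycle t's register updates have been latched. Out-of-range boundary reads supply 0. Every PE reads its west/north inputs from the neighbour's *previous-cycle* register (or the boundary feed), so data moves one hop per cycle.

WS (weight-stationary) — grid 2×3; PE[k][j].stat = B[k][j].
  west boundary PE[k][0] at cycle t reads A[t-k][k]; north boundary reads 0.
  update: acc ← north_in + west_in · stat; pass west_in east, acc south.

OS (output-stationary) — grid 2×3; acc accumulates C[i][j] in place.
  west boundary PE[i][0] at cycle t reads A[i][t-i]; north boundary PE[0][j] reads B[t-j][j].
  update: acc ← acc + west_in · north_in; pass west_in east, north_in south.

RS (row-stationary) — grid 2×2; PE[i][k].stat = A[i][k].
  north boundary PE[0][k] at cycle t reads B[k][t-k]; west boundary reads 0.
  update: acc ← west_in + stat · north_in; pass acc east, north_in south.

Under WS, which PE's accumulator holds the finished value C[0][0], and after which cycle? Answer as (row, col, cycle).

WS — PE[1][0] is where C[0][0] collects:
  0: (1,0).acc=0  regs=<0,0>
  1: (1,0).acc=34  regs=<8,34>

(row, col, cycle) = (1, 0, 1)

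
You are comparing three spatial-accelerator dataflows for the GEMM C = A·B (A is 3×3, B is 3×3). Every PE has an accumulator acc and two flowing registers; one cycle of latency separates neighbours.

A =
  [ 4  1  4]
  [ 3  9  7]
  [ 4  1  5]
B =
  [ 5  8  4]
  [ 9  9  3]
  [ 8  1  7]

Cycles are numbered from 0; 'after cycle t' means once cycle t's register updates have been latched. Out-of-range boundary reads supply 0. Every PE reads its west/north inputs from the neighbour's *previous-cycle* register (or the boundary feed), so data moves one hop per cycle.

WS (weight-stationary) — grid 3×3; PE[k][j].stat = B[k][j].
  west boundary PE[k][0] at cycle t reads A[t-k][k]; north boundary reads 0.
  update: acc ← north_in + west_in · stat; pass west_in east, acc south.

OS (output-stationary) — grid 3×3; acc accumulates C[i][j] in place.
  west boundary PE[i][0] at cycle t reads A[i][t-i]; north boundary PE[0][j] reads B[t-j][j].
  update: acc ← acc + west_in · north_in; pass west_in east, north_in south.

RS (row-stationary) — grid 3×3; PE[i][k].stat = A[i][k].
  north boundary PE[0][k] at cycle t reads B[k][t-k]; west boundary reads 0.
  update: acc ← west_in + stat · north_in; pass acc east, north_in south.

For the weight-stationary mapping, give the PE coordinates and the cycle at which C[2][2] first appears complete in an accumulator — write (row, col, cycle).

(row, col, cycle) = (2, 2, 6)

Under WS, C[2][2] lands at PE[2][2]:
  after 0 — PE[2][2] acc=0, pass-E 0, pass-S 0
  after 1 — PE[2][2] acc=0, pass-E 0, pass-S 0
  after 2 — PE[2][2] acc=0, pass-E 0, pass-S 0
  after 3 — PE[2][2] acc=0, pass-E 0, pass-S 0
  after 4 — PE[2][2] acc=47, pass-E 4, pass-S 47
  after 5 — PE[2][2] acc=88, pass-E 7, pass-S 88
  after 6 — PE[2][2] acc=54, pass-E 5, pass-S 54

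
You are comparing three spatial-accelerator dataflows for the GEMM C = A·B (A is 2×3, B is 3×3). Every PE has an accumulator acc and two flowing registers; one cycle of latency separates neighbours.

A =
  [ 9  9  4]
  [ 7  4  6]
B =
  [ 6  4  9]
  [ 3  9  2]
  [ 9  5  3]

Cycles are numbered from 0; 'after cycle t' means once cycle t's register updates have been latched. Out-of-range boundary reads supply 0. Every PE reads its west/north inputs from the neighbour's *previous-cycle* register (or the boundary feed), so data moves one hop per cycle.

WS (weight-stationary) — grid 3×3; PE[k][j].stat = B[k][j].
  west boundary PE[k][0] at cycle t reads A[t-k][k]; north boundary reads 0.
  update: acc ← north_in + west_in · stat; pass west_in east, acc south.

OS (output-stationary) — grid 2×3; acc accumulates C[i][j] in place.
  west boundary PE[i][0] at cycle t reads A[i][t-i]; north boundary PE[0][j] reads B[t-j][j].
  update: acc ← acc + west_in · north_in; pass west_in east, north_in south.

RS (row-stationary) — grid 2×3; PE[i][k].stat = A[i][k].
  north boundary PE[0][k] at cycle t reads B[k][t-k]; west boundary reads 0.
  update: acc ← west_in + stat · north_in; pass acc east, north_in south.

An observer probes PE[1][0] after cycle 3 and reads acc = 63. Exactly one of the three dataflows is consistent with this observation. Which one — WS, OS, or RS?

WS [3×3] PE[1][0] across cycles:
  [0] (1,0) acc=0 (h:0 v:0)
  [1] (1,0) acc=81 (h:9 v:81)
  [2] (1,0) acc=54 (h:4 v:54)
  [3] (1,0) acc=0 (h:0 v:0)
OS [2×3] PE[1][0] across cycles:
  [0] (1,0) acc=0 (h:0 v:0)
  [1] (1,0) acc=42 (h:7 v:6)
  [2] (1,0) acc=54 (h:4 v:3)
  [3] (1,0) acc=108 (h:6 v:9)
RS [2×3] PE[1][0] across cycles:
  [0] (1,0) acc=0 (h:0 v:0)
  [1] (1,0) acc=42 (h:42 v:6)
  [2] (1,0) acc=28 (h:28 v:4)
  [3] (1,0) acc=63 (h:63 v:9)

dataflow = RS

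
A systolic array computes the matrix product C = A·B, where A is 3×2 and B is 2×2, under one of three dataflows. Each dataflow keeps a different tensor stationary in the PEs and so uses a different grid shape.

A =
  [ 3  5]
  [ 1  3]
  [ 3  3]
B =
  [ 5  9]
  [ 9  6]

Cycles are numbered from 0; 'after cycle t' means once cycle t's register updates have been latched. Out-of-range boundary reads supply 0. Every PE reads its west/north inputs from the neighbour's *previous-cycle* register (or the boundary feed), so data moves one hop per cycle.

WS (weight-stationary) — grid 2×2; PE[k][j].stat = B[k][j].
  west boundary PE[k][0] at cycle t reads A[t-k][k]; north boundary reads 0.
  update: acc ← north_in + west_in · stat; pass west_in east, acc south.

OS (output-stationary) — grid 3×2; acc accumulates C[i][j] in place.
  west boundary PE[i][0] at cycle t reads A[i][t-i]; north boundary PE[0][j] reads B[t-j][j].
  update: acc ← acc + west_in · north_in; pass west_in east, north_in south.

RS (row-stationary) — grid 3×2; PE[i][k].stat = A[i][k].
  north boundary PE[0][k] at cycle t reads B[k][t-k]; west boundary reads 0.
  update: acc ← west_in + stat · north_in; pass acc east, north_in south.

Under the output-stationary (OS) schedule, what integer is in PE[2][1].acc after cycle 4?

OS on a 3×2 grid — tracing PE[2][1] and its feeders:
  c0 r1c1: 0 / 0 / 0
  c0 r2c0: 0 / 0 / 0
  c0 r2c1: 0 / 0 / 0
  c1 r1c1: 0 / 0 / 0
  c1 r2c0: 0 / 0 / 0
  c1 r2c1: 0 / 0 / 0
  c2 r1c1: 9 / 1 / 9
  c2 r2c0: 15 / 3 / 5
  c2 r2c1: 0 / 0 / 0
  c3 r1c1: 27 / 3 / 6
  c3 r2c0: 42 / 3 / 9
  c3 r2c1: 27 / 3 / 9
  c4 r1c1: 27 / 0 / 0
  c4 r2c0: 42 / 0 / 0
  c4 r2c1: 45 / 3 / 6

PE[2][1].acc = 45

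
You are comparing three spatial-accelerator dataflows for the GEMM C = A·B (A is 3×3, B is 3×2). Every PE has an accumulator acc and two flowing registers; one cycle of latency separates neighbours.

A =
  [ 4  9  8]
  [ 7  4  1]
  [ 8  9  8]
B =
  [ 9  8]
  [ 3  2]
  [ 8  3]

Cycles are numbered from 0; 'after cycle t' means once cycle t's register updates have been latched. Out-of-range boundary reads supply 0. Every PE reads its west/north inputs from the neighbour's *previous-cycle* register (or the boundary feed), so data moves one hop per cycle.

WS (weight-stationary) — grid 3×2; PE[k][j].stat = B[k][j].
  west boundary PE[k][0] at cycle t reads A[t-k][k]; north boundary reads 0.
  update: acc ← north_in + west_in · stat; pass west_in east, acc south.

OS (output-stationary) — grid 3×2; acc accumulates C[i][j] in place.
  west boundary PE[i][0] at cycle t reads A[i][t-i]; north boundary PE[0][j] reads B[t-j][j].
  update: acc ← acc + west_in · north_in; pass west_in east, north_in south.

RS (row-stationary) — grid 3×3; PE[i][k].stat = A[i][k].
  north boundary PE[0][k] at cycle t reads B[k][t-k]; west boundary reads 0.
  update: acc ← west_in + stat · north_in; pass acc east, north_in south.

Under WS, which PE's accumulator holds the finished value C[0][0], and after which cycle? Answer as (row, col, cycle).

Under WS, C[0][0] lands at PE[2][0]:
  [0] (2,0) acc=0 (h:0 v:0)
  [1] (2,0) acc=0 (h:0 v:0)
  [2] (2,0) acc=127 (h:8 v:127)

(row, col, cycle) = (2, 0, 2)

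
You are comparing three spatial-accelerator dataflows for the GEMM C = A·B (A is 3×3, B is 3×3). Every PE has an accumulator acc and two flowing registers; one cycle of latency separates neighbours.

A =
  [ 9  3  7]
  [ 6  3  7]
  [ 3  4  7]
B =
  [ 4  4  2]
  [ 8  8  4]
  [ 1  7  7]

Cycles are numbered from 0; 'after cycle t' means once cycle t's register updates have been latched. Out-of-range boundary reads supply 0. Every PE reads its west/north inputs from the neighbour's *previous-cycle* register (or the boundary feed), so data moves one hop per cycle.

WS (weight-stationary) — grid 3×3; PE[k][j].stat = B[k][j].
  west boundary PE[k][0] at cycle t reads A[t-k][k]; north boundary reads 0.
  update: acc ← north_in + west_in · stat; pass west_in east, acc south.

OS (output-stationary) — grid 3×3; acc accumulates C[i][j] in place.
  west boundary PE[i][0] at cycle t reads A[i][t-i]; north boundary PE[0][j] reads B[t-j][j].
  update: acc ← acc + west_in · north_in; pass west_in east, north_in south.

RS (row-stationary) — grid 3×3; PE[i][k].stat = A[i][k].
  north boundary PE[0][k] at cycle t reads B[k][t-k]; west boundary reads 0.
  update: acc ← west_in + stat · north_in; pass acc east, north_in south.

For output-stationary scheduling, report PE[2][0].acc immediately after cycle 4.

PE[2][0].acc = 51

OS (3×3). Following PE[2][0] plus its west/north inputs:
  [0] (1,0) acc=0 (h:0 v:0)
  [0] (2,0) acc=0 (h:0 v:0)
  [1] (1,0) acc=24 (h:6 v:4)
  [1] (2,0) acc=0 (h:0 v:0)
  [2] (1,0) acc=48 (h:3 v:8)
  [2] (2,0) acc=12 (h:3 v:4)
  [3] (1,0) acc=55 (h:7 v:1)
  [3] (2,0) acc=44 (h:4 v:8)
  [4] (1,0) acc=55 (h:0 v:0)
  [4] (2,0) acc=51 (h:7 v:1)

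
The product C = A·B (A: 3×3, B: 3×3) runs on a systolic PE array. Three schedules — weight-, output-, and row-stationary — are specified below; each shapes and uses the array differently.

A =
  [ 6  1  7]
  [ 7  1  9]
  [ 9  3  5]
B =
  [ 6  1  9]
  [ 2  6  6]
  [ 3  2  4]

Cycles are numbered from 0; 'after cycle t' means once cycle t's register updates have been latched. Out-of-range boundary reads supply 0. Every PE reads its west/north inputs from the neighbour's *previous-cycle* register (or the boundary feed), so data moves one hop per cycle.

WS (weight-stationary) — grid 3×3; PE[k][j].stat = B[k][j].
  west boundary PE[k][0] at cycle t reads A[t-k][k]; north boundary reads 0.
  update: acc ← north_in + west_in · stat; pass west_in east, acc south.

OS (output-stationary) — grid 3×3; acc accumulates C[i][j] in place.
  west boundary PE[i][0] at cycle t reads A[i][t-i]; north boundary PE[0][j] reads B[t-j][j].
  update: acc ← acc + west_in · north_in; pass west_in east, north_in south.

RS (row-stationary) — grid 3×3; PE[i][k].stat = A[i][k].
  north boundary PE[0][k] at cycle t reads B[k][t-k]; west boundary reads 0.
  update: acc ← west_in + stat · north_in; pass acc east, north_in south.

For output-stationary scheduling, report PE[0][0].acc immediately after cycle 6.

OS 3×3: PE[0][0] cycle-by-cycle (with neighbour feeds):
  step 0 · PE0,0: acc=36; fwd→6 fwd↓6
  step 1 · PE0,0: acc=38; fwd→1 fwd↓2
  step 2 · PE0,0: acc=59; fwd→7 fwd↓3
  step 3 · PE0,0: acc=59; fwd→0 fwd↓0
  step 4 · PE0,0: acc=59; fwd→0 fwd↓0
  step 5 · PE0,0: acc=59; fwd→0 fwd↓0
  step 6 · PE0,0: acc=59; fwd→0 fwd↓0

PE[0][0].acc = 59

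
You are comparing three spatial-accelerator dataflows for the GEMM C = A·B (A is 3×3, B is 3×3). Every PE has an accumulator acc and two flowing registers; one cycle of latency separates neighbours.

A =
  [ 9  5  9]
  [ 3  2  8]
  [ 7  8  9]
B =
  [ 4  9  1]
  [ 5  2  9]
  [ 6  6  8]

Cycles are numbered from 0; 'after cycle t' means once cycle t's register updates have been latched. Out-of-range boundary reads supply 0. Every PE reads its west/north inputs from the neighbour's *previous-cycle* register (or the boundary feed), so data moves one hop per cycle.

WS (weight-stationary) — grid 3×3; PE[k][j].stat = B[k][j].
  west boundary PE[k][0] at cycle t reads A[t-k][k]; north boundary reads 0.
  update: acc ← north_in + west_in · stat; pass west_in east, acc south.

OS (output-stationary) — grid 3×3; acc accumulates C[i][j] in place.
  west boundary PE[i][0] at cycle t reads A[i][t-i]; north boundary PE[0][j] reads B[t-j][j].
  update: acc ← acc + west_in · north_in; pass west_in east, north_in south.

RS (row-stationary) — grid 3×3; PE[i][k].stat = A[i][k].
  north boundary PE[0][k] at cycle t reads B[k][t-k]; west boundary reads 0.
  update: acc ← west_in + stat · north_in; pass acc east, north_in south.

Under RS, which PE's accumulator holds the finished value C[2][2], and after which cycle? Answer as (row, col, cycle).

Under RS, C[2][2] lands at PE[2][2]:
  after 0 — PE[2][2] acc=0, pass-E 0, pass-S 0
  after 1 — PE[2][2] acc=0, pass-E 0, pass-S 0
  after 2 — PE[2][2] acc=0, pass-E 0, pass-S 0
  after 3 — PE[2][2] acc=0, pass-E 0, pass-S 0
  after 4 — PE[2][2] acc=122, pass-E 122, pass-S 6
  after 5 — PE[2][2] acc=133, pass-E 133, pass-S 6
  after 6 — PE[2][2] acc=151, pass-E 151, pass-S 8

(row, col, cycle) = (2, 2, 6)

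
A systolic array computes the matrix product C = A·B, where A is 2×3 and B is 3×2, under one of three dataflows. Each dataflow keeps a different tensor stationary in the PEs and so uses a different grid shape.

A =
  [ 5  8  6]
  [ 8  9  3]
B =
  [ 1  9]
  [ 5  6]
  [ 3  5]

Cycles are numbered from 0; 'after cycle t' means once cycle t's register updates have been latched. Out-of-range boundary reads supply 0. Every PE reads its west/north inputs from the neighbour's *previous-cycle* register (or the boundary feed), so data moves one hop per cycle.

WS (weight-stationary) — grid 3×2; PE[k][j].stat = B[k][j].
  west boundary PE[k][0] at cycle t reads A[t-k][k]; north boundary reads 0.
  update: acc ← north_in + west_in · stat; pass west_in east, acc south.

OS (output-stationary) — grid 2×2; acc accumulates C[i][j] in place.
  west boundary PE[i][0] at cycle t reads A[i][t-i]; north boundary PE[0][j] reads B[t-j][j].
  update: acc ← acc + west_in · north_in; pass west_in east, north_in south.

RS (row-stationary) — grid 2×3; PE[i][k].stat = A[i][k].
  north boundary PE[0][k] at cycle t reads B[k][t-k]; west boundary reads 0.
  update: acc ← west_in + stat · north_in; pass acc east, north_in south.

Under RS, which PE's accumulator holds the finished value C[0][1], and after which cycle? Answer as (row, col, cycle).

RS — PE[0][2] is where C[0][1] collects:
  t=0 PE[0][2]: acc=0 h=0 v=0
  t=1 PE[0][2]: acc=0 h=0 v=0
  t=2 PE[0][2]: acc=63 h=63 v=3
  t=3 PE[0][2]: acc=123 h=123 v=5

(row, col, cycle) = (0, 2, 3)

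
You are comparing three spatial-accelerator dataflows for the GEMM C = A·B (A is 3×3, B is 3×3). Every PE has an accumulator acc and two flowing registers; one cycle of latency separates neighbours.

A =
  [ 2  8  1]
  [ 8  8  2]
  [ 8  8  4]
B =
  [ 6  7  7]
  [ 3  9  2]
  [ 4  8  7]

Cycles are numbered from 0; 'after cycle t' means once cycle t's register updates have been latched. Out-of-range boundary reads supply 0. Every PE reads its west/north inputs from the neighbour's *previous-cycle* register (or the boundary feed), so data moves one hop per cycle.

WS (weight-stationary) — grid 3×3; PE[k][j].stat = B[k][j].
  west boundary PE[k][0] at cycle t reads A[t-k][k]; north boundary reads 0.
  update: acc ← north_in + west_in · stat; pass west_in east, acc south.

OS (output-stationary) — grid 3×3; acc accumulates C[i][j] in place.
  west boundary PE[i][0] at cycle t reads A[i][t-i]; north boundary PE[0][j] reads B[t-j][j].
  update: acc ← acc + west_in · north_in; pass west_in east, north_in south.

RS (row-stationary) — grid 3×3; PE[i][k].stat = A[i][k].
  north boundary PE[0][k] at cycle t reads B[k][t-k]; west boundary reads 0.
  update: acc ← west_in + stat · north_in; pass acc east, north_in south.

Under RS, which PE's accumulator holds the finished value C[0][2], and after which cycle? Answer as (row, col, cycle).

(row, col, cycle) = (0, 2, 4)

Under RS, C[0][2] lands at PE[0][2]:
  after 0 — PE[0][2] acc=0, pass-E 0, pass-S 0
  after 1 — PE[0][2] acc=0, pass-E 0, pass-S 0
  after 2 — PE[0][2] acc=40, pass-E 40, pass-S 4
  after 3 — PE[0][2] acc=94, pass-E 94, pass-S 8
  after 4 — PE[0][2] acc=37, pass-E 37, pass-S 7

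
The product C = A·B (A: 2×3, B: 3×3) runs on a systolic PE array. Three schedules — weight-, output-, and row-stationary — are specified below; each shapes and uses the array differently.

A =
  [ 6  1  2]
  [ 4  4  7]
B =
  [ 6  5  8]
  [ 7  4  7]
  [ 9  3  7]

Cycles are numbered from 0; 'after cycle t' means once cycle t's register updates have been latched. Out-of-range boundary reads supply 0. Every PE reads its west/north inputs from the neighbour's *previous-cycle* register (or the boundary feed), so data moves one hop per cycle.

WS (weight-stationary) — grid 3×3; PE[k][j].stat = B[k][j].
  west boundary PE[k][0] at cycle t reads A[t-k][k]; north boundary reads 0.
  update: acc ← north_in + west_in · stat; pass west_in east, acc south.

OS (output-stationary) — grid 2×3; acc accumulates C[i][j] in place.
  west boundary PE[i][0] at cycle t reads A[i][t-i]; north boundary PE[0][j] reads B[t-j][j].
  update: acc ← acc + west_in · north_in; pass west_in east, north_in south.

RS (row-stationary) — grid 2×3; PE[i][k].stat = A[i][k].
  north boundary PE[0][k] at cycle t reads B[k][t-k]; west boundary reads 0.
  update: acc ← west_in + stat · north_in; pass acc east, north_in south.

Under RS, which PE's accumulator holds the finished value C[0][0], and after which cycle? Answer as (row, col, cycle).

RS — PE[0][2] is where C[0][0] collects:
  c0 r0c2: 0 / 0 / 0
  c1 r0c2: 0 / 0 / 0
  c2 r0c2: 61 / 61 / 9

(row, col, cycle) = (0, 2, 2)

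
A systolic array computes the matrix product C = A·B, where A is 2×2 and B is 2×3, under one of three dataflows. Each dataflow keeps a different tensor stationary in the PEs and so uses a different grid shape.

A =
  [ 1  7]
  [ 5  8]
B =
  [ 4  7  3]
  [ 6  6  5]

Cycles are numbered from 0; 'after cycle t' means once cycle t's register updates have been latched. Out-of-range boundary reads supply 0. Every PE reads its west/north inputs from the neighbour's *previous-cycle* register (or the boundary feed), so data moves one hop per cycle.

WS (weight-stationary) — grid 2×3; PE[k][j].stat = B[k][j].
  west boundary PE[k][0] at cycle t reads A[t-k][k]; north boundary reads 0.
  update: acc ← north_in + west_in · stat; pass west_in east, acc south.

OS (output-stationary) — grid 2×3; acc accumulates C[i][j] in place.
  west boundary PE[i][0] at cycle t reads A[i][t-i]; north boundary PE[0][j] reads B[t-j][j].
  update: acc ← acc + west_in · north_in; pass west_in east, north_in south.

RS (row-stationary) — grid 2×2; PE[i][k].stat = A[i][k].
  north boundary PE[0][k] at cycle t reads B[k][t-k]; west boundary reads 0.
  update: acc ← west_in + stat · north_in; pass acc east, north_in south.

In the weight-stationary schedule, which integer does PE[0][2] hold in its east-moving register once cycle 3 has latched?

register = 5

WS 2×3: PE[0][2] cycle-by-cycle (with neighbour feeds):
  cycle 0: PE[0][1] → acc 0, east 0, south 0
  cycle 0: PE[0][2] → acc 0, east 0, south 0
  cycle 1: PE[0][1] → acc 7, east 1, south 7
  cycle 1: PE[0][2] → acc 0, east 0, south 0
  cycle 2: PE[0][1] → acc 35, east 5, south 35
  cycle 2: PE[0][2] → acc 3, east 1, south 3
  cycle 3: PE[0][1] → acc 0, east 0, south 0
  cycle 3: PE[0][2] → acc 15, east 5, south 15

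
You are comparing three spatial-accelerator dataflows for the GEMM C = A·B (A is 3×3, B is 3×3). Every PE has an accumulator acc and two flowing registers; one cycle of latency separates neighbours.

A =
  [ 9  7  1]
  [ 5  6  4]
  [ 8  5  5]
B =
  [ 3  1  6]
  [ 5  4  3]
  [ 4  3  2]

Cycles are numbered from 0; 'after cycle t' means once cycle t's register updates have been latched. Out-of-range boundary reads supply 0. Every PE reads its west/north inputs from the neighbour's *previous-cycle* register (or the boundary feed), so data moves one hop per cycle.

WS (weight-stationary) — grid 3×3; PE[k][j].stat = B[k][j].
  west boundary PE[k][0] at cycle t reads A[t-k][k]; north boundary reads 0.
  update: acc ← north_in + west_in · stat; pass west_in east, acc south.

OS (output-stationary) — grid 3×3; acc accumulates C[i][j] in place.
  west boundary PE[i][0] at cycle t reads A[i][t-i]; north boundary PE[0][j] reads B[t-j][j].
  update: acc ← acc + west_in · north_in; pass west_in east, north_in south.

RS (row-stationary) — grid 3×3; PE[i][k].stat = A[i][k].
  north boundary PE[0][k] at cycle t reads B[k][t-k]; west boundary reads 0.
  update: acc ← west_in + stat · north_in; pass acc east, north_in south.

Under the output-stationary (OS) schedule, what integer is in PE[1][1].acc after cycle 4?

PE[1][1].acc = 41

OS 3×3: PE[1][1] cycle-by-cycle (with neighbour feeds):
  c0 r0c1: 0 / 0 / 0
  c0 r1c0: 0 / 0 / 0
  c0 r1c1: 0 / 0 / 0
  c1 r0c1: 9 / 9 / 1
  c1 r1c0: 15 / 5 / 3
  c1 r1c1: 0 / 0 / 0
  c2 r0c1: 37 / 7 / 4
  c2 r1c0: 45 / 6 / 5
  c2 r1c1: 5 / 5 / 1
  c3 r0c1: 40 / 1 / 3
  c3 r1c0: 61 / 4 / 4
  c3 r1c1: 29 / 6 / 4
  c4 r0c1: 40 / 0 / 0
  c4 r1c0: 61 / 0 / 0
  c4 r1c1: 41 / 4 / 3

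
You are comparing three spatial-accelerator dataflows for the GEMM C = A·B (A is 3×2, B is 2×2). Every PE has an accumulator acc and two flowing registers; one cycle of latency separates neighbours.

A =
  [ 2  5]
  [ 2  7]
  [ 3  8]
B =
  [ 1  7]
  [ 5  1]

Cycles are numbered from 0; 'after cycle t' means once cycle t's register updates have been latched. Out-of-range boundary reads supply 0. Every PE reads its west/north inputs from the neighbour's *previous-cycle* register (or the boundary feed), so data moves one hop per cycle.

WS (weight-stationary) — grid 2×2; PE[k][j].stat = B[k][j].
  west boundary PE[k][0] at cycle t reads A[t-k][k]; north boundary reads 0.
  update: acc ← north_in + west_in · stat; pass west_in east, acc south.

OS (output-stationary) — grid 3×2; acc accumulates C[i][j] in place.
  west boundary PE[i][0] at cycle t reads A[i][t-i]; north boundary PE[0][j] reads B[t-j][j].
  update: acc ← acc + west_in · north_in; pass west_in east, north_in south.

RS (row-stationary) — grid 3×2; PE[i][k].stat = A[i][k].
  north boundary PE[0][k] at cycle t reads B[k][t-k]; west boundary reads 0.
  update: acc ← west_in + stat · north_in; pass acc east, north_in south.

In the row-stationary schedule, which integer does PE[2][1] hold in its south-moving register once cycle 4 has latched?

RS (3×2). Following PE[2][1] plus its west/north inputs:
  [0] (1,1) acc=0 (h:0 v:0)
  [0] (2,0) acc=0 (h:0 v:0)
  [0] (2,1) acc=0 (h:0 v:0)
  [1] (1,1) acc=0 (h:0 v:0)
  [1] (2,0) acc=0 (h:0 v:0)
  [1] (2,1) acc=0 (h:0 v:0)
  [2] (1,1) acc=37 (h:37 v:5)
  [2] (2,0) acc=3 (h:3 v:1)
  [2] (2,1) acc=0 (h:0 v:0)
  [3] (1,1) acc=21 (h:21 v:1)
  [3] (2,0) acc=21 (h:21 v:7)
  [3] (2,1) acc=43 (h:43 v:5)
  [4] (1,1) acc=0 (h:0 v:0)
  [4] (2,0) acc=0 (h:0 v:0)
  [4] (2,1) acc=29 (h:29 v:1)

register = 1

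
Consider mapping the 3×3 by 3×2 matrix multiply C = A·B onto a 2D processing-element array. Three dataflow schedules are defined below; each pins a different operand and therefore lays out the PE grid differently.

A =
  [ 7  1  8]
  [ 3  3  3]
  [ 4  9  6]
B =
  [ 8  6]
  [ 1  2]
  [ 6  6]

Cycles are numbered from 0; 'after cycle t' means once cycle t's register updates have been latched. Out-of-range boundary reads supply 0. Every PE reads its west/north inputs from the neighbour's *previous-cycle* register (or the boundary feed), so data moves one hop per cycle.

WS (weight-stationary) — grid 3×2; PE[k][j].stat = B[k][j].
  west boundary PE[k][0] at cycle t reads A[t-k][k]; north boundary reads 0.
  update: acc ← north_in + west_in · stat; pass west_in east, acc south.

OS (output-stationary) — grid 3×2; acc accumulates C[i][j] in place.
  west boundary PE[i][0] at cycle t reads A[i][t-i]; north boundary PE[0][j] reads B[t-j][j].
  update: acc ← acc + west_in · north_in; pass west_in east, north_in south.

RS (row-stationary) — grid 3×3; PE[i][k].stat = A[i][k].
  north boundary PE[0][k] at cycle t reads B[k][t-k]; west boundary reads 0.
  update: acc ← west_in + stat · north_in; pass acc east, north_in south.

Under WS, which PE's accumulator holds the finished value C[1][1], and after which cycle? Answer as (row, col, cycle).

Under WS, C[1][1] lands at PE[2][1]:
  t=0 PE[2][1]: acc=0 h=0 v=0
  t=1 PE[2][1]: acc=0 h=0 v=0
  t=2 PE[2][1]: acc=0 h=0 v=0
  t=3 PE[2][1]: acc=92 h=8 v=92
  t=4 PE[2][1]: acc=42 h=3 v=42

(row, col, cycle) = (2, 1, 4)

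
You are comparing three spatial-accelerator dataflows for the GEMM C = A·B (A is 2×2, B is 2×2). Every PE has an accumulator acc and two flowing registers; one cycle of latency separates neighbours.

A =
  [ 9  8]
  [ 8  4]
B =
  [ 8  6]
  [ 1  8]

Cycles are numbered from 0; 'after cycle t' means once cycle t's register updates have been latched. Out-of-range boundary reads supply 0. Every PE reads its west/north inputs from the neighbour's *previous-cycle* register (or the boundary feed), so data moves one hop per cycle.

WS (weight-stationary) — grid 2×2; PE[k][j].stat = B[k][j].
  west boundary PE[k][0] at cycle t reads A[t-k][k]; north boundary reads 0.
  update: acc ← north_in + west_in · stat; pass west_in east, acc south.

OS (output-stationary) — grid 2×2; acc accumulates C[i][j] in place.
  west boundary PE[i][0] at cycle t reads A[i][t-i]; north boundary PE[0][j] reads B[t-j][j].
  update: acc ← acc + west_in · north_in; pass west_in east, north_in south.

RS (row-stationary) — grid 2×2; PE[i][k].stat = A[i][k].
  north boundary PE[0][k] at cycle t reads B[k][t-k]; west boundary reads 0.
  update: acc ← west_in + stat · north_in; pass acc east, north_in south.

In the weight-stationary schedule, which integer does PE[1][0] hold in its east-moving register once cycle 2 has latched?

register = 4

Tracing WS — 2×2 array, target PE[1][0]:
  @0  [0,0]  acc 72  |  →9  ↓72
  @0  [1,0]  acc 0  |  →0  ↓0
  @1  [0,0]  acc 64  |  →8  ↓64
  @1  [1,0]  acc 80  |  →8  ↓80
  @2  [0,0]  acc 0  |  →0  ↓0
  @2  [1,0]  acc 68  |  →4  ↓68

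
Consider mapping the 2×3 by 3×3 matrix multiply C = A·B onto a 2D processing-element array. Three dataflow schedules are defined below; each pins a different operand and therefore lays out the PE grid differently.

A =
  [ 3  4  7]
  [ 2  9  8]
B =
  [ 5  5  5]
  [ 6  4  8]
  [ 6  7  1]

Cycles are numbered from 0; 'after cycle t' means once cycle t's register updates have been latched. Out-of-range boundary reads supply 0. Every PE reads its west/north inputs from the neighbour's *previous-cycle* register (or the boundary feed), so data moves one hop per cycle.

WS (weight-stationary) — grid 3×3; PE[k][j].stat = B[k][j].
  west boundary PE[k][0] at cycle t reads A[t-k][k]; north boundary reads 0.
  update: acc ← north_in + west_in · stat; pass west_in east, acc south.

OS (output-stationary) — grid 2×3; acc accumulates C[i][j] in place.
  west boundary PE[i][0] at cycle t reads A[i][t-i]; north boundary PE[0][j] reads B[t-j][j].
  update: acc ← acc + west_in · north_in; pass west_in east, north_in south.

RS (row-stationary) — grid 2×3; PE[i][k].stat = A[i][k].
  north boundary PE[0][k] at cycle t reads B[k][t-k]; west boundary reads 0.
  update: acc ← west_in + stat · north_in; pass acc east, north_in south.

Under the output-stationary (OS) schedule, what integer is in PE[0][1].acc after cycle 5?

OS 2×3: PE[0][1] cycle-by-cycle (with neighbour feeds):
  after 0 — PE[0][0] acc=15, pass-E 3, pass-S 5
  after 0 — PE[0][1] acc=0, pass-E 0, pass-S 0
  after 1 — PE[0][0] acc=39, pass-E 4, pass-S 6
  after 1 — PE[0][1] acc=15, pass-E 3, pass-S 5
  after 2 — PE[0][0] acc=81, pass-E 7, pass-S 6
  after 2 — PE[0][1] acc=31, pass-E 4, pass-S 4
  after 3 — PE[0][0] acc=81, pass-E 0, pass-S 0
  after 3 — PE[0][1] acc=80, pass-E 7, pass-S 7
  after 4 — PE[0][0] acc=81, pass-E 0, pass-S 0
  after 4 — PE[0][1] acc=80, pass-E 0, pass-S 0
  after 5 — PE[0][0] acc=81, pass-E 0, pass-S 0
  after 5 — PE[0][1] acc=80, pass-E 0, pass-S 0

PE[0][1].acc = 80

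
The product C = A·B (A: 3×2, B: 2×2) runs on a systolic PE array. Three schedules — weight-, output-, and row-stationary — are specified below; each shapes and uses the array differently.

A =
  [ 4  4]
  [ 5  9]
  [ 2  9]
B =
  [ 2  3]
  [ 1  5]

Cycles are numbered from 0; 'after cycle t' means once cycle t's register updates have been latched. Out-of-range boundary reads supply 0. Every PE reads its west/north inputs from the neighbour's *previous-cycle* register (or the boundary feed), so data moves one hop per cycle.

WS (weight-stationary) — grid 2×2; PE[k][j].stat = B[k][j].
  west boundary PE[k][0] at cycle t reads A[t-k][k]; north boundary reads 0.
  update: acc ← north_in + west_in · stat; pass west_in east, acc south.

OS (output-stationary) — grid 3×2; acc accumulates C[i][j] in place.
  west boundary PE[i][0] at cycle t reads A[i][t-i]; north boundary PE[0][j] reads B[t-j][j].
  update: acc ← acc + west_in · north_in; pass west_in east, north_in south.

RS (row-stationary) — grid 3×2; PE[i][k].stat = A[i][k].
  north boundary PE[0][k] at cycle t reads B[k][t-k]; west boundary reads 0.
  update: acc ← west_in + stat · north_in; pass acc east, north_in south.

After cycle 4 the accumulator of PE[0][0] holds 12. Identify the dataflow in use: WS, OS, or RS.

dataflow = OS

WS [2×2] PE[0][0] across cycles:
  after 0 — PE[0][0] acc=8, pass-E 4, pass-S 8
  after 1 — PE[0][0] acc=10, pass-E 5, pass-S 10
  after 2 — PE[0][0] acc=4, pass-E 2, pass-S 4
  after 3 — PE[0][0] acc=0, pass-E 0, pass-S 0
  after 4 — PE[0][0] acc=0, pass-E 0, pass-S 0
OS [3×2] PE[0][0] across cycles:
  after 0 — PE[0][0] acc=8, pass-E 4, pass-S 2
  after 1 — PE[0][0] acc=12, pass-E 4, pass-S 1
  after 2 — PE[0][0] acc=12, pass-E 0, pass-S 0
  after 3 — PE[0][0] acc=12, pass-E 0, pass-S 0
  after 4 — PE[0][0] acc=12, pass-E 0, pass-S 0
RS [3×2] PE[0][0] across cycles:
  after 0 — PE[0][0] acc=8, pass-E 8, pass-S 2
  after 1 — PE[0][0] acc=12, pass-E 12, pass-S 3
  after 2 — PE[0][0] acc=0, pass-E 0, pass-S 0
  after 3 — PE[0][0] acc=0, pass-E 0, pass-S 0
  after 4 — PE[0][0] acc=0, pass-E 0, pass-S 0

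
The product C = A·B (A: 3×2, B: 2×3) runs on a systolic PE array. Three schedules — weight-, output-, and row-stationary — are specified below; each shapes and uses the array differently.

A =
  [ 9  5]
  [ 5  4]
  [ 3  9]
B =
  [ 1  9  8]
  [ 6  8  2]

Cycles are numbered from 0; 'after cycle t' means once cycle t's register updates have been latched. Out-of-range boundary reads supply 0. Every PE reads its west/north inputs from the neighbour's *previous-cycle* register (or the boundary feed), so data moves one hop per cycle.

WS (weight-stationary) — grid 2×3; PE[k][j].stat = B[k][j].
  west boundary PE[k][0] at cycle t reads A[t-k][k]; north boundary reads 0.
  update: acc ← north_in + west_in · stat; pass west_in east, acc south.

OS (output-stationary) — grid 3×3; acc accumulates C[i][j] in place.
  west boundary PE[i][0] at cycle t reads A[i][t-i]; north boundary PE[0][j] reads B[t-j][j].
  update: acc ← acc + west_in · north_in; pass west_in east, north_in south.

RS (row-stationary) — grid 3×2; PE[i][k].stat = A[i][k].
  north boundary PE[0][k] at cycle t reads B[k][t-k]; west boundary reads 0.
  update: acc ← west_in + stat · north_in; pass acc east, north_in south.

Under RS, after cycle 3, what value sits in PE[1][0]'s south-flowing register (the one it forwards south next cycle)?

RS 3×2: PE[1][0] cycle-by-cycle (with neighbour feeds):
  @0  [0,0]  acc 9  |  →9  ↓1
  @0  [1,0]  acc 0  |  →0  ↓0
  @1  [0,0]  acc 81  |  →81  ↓9
  @1  [1,0]  acc 5  |  →5  ↓1
  @2  [0,0]  acc 72  |  →72  ↓8
  @2  [1,0]  acc 45  |  →45  ↓9
  @3  [0,0]  acc 0  |  →0  ↓0
  @3  [1,0]  acc 40  |  →40  ↓8

register = 8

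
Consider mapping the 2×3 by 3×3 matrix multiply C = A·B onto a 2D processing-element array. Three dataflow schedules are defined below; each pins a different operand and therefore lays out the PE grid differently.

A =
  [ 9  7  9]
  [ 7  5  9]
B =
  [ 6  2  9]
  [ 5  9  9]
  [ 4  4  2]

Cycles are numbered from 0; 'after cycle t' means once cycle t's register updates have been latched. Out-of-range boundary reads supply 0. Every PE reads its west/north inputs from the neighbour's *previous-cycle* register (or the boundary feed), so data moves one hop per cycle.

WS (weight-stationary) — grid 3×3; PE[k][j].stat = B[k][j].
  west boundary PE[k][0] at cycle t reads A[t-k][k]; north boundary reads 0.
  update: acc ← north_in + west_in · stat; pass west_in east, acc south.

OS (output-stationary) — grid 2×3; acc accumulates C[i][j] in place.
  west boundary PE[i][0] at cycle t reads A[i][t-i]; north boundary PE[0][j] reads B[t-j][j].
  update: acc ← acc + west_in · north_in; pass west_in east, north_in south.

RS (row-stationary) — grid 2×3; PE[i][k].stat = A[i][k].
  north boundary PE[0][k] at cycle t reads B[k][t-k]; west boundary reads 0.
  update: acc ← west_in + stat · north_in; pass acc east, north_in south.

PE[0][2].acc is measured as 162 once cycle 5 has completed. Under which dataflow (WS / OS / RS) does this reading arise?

dataflow = OS

WS [3×3] PE[0][2] across cycles:
  t=0 PE[0][2]: acc=0 h=0 v=0
  t=1 PE[0][2]: acc=0 h=0 v=0
  t=2 PE[0][2]: acc=81 h=9 v=81
  t=3 PE[0][2]: acc=63 h=7 v=63
  t=4 PE[0][2]: acc=0 h=0 v=0
  t=5 PE[0][2]: acc=0 h=0 v=0
OS [2×3] PE[0][2] across cycles:
  t=0 PE[0][2]: acc=0 h=0 v=0
  t=1 PE[0][2]: acc=0 h=0 v=0
  t=2 PE[0][2]: acc=81 h=9 v=9
  t=3 PE[0][2]: acc=144 h=7 v=9
  t=4 PE[0][2]: acc=162 h=9 v=2
  t=5 PE[0][2]: acc=162 h=0 v=0
RS [2×3] PE[0][2] across cycles:
  t=0 PE[0][2]: acc=0 h=0 v=0
  t=1 PE[0][2]: acc=0 h=0 v=0
  t=2 PE[0][2]: acc=125 h=125 v=4
  t=3 PE[0][2]: acc=117 h=117 v=4
  t=4 PE[0][2]: acc=162 h=162 v=2
  t=5 PE[0][2]: acc=0 h=0 v=0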